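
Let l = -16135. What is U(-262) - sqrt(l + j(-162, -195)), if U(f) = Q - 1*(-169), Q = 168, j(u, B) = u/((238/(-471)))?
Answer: 337 - I*sqrt(223947766)/119 ≈ 337.0 - 125.76*I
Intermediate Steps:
j(u, B) = -471*u/238 (j(u, B) = u/((238*(-1/471))) = u/(-238/471) = u*(-471/238) = -471*u/238)
U(f) = 337 (U(f) = 168 - 1*(-169) = 168 + 169 = 337)
U(-262) - sqrt(l + j(-162, -195)) = 337 - sqrt(-16135 - 471/238*(-162)) = 337 - sqrt(-16135 + 38151/119) = 337 - sqrt(-1881914/119) = 337 - I*sqrt(223947766)/119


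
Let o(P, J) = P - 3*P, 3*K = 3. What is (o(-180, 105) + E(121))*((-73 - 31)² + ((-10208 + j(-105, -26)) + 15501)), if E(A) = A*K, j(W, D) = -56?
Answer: 7721493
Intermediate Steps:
K = 1 (K = (⅓)*3 = 1)
o(P, J) = -2*P
E(A) = A (E(A) = A*1 = A)
(o(-180, 105) + E(121))*((-73 - 31)² + ((-10208 + j(-105, -26)) + 15501)) = (-2*(-180) + 121)*((-73 - 31)² + ((-10208 - 56) + 15501)) = (360 + 121)*((-104)² + (-10264 + 15501)) = 481*(10816 + 5237) = 481*16053 = 7721493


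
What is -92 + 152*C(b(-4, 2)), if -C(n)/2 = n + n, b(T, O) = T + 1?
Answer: 1732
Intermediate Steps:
b(T, O) = 1 + T
C(n) = -4*n (C(n) = -2*(n + n) = -4*n)
-92 + 152*C(b(-4, 2)) = -92 + 152*(-4*(1 - 4)) = -92 + 152*(-4*(-3)) = -92 + 152*12 = -92 + 1824 = 1732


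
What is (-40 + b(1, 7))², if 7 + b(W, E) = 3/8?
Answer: 139129/64 ≈ 2173.9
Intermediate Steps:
b(W, E) = -53/8 (b(W, E) = -7 + 3/8 = -53/8)
(-40 + b(1, 7))² = (-40 - 53/8)² = (-373/8)² = 139129/64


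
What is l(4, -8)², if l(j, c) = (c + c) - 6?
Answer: 484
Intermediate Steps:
l(j, c) = -6 + 2*c (l(j, c) = 2*c - 6 = -6 + 2*c)
l(4, -8)² = (-6 + 2*(-8))² = (-6 - 16)² = (-22)² = 484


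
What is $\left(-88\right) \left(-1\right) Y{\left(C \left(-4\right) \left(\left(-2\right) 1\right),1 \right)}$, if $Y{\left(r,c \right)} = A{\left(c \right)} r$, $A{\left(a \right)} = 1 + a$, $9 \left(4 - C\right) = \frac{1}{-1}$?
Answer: $\frac{52096}{9} \approx 5788.4$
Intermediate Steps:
$C = \frac{37}{9}$ ($C = 4 - \frac{1}{9 \left(-1\right)} = 4 - - \frac{1}{9} = 4 + \frac{1}{9} = \frac{37}{9} \approx 4.1111$)
$Y{\left(r,c \right)} = r \left(1 + c\right)$ ($Y{\left(r,c \right)} = \left(1 + c\right) r = r \left(1 + c\right)$)
$\left(-88\right) \left(-1\right) Y{\left(C \left(-4\right) \left(\left(-2\right) 1\right),1 \right)} = \left(-88\right) \left(-1\right) \frac{37}{9} \left(-4\right) \left(\left(-2\right) 1\right) \left(1 + 1\right) = 88 \left(- \frac{148}{9}\right) \left(-2\right) 2 = 88 \cdot \frac{296}{9} \cdot 2 = 88 \cdot \frac{592}{9} = \frac{52096}{9}$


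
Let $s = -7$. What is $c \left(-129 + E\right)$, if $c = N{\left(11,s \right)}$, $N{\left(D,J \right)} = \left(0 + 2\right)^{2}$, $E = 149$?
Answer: $80$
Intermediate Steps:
$N{\left(D,J \right)} = 4$ ($N{\left(D,J \right)} = 2^{2} = 4$)
$c = 4$
$c \left(-129 + E\right) = 4 \left(-129 + 149\right) = 4 \cdot 20 = 80$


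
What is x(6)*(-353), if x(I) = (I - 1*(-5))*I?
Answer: -23298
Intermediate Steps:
x(I) = I*(5 + I) (x(I) = (I + 5)*I = (5 + I)*I = I*(5 + I))
x(6)*(-353) = (6*(5 + 6))*(-353) = (6*11)*(-353) = 66*(-353) = -23298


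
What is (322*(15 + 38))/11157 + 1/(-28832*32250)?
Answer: 5289504300281/3458045208000 ≈ 1.5296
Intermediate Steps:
(322*(15 + 38))/11157 + 1/(-28832*32250) = (322*53)*(1/11157) - 1/28832*1/32250 = 17066*(1/11157) - 1/929832000 = 17066/11157 - 1/929832000 = 5289504300281/3458045208000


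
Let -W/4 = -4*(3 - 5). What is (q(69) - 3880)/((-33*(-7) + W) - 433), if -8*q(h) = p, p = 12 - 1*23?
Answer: 10343/624 ≈ 16.575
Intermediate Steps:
p = -11 (p = 12 - 23 = -11)
q(h) = 11/8 (q(h) = -⅛*(-11) = 11/8)
W = -32 (W = -(-16)*(3 - 5) = -(-16)*(-2) = -4*8 = -32)
(q(69) - 3880)/((-33*(-7) + W) - 433) = (11/8 - 3880)/((-33*(-7) - 32) - 433) = -31029/(8*((231 - 32) - 433)) = -31029/(8*(199 - 433)) = -31029/8/(-234) = -31029/8*(-1/234) = 10343/624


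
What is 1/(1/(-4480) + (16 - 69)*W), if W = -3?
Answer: 4480/712319 ≈ 0.0062893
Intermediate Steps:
1/(1/(-4480) + (16 - 69)*W) = 1/(1/(-4480) + (16 - 69)*(-3)) = 1/(-1/4480 - 53*(-3)) = 1/(-1/4480 + 159) = 1/(712319/4480) = 4480/712319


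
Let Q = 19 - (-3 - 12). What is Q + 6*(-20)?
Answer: -86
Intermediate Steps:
Q = 34 (Q = 19 - 1*(-15) = 19 + 15 = 34)
Q + 6*(-20) = 34 + 6*(-20) = 34 - 120 = -86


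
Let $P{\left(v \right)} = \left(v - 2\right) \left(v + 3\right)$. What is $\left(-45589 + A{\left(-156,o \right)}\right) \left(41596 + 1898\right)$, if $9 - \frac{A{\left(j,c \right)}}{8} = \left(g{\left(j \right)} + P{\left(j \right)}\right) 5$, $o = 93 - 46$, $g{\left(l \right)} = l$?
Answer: $-43765272078$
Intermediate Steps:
$P{\left(v \right)} = \left(-2 + v\right) \left(3 + v\right)$
$o = 47$ ($o = 93 - 46 = 47$)
$A{\left(j,c \right)} = 312 - 80 j - 40 j^{2}$ ($A{\left(j,c \right)} = 72 - 8 \left(j + \left(-6 + j + j^{2}\right)\right) 5 = 72 - 8 \left(-6 + j^{2} + 2 j\right) 5 = 72 - 8 \left(-30 + 5 j^{2} + 10 j\right) = 72 - \left(-240 + 40 j^{2} + 80 j\right) = 312 - 80 j - 40 j^{2}$)
$\left(-45589 + A{\left(-156,o \right)}\right) \left(41596 + 1898\right) = \left(-45589 - \left(-12792 + 973440\right)\right) \left(41596 + 1898\right) = \left(-45589 + \left(312 + 12480 - 973440\right)\right) 43494 = \left(-45589 - 960648\right) 43494 = \left(-1006237\right) 43494 = -43765272078$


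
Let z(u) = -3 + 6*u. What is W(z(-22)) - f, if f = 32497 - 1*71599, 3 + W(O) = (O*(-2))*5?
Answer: 40449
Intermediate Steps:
W(O) = -3 - 10*O (W(O) = -3 + (O*(-2))*5 = -3 - 2*O*5 = -3 - 10*O)
f = -39102 (f = 32497 - 71599 = -39102)
W(z(-22)) - f = (-3 - 10*(-3 + 6*(-22))) - 1*(-39102) = (-3 - 10*(-3 - 132)) + 39102 = (-3 - 10*(-135)) + 39102 = (-3 + 1350) + 39102 = 1347 + 39102 = 40449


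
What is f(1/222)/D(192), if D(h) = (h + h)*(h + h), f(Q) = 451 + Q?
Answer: 100123/32735232 ≈ 0.0030586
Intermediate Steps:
D(h) = 4*h**2 (D(h) = (2*h)*(2*h) = 4*h**2)
f(1/222)/D(192) = (451 + 1/222)/((4*192**2)) = (451 + 1/222)/((4*36864)) = (100123/222)/147456 = (100123/222)*(1/147456) = 100123/32735232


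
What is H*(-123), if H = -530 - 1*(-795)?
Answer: -32595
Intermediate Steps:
H = 265 (H = -530 + 795 = 265)
H*(-123) = 265*(-123) = -32595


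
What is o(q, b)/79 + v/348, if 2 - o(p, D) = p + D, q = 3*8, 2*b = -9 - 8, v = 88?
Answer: 1127/13746 ≈ 0.081988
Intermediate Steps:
b = -17/2 (b = (-9 - 8)/2 = (1/2)*(-17) = -17/2 ≈ -8.5000)
q = 24
o(p, D) = 2 - D - p (o(p, D) = 2 - (p + D) = 2 - (D + p) = 2 + (-D - p) = 2 - D - p)
o(q, b)/79 + v/348 = (2 - 1*(-17/2) - 1*24)/79 + 88/348 = (2 + 17/2 - 24)*(1/79) + 88*(1/348) = -27/2*1/79 + 22/87 = -27/158 + 22/87 = 1127/13746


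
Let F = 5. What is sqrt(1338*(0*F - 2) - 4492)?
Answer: 32*I*sqrt(7) ≈ 84.664*I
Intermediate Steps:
sqrt(1338*(0*F - 2) - 4492) = sqrt(1338*(0*5 - 2) - 4492) = sqrt(1338*(0 - 2) - 4492) = sqrt(1338*(-2) - 4492) = sqrt(-2676 - 4492) = sqrt(-7168) = 32*I*sqrt(7)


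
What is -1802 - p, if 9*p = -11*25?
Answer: -15943/9 ≈ -1771.4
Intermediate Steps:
p = -275/9 (p = (-11*25)/9 = (⅑)*(-275) = -275/9 ≈ -30.556)
-1802 - p = -1802 - 1*(-275/9) = -1802 + 275/9 = -15943/9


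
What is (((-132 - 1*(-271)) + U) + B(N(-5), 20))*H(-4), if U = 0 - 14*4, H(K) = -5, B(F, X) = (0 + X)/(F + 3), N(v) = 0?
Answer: -1345/3 ≈ -448.33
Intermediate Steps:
B(F, X) = X/(3 + F)
U = -56 (U = 0 - 56 = -56)
(((-132 - 1*(-271)) + U) + B(N(-5), 20))*H(-4) = (((-132 - 1*(-271)) - 56) + 20/(3 + 0))*(-5) = (((-132 + 271) - 56) + 20/3)*(-5) = ((139 - 56) + 20*(⅓))*(-5) = (83 + 20/3)*(-5) = (269/3)*(-5) = -1345/3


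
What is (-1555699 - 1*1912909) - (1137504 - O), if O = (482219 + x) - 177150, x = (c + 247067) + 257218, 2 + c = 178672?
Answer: -3618088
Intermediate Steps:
c = 178670 (c = -2 + 178672 = 178670)
x = 682955 (x = (178670 + 247067) + 257218 = 425737 + 257218 = 682955)
O = 988024 (O = (482219 + 682955) - 177150 = 1165174 - 177150 = 988024)
(-1555699 - 1*1912909) - (1137504 - O) = (-1555699 - 1*1912909) - (1137504 - 1*988024) = (-1555699 - 1912909) - (1137504 - 988024) = -3468608 - 1*149480 = -3468608 - 149480 = -3618088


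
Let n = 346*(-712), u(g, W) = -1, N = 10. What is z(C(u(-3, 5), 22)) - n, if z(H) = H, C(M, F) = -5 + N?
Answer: 246357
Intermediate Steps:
C(M, F) = 5 (C(M, F) = -5 + 10 = 5)
n = -246352
z(C(u(-3, 5), 22)) - n = 5 - 1*(-246352) = 5 + 246352 = 246357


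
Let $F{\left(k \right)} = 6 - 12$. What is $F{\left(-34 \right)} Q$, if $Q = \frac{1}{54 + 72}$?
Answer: $- \frac{1}{21} \approx -0.047619$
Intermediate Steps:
$F{\left(k \right)} = -6$
$Q = \frac{1}{126} \approx 0.0079365$
$F{\left(-34 \right)} Q = \left(-6\right) \frac{1}{126} = - \frac{1}{21}$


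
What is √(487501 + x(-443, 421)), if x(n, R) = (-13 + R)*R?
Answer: 13*√3901 ≈ 811.95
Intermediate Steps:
x(n, R) = R*(-13 + R)
√(487501 + x(-443, 421)) = √(487501 + 421*(-13 + 421)) = √(487501 + 421*408) = √(487501 + 171768) = √659269 = 13*√3901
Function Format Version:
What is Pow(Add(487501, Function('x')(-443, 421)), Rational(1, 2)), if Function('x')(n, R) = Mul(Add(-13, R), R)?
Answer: Mul(13, Pow(3901, Rational(1, 2))) ≈ 811.95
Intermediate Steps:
Function('x')(n, R) = Mul(R, Add(-13, R))
Pow(Add(487501, Function('x')(-443, 421)), Rational(1, 2)) = Pow(Add(487501, Mul(421, Add(-13, 421))), Rational(1, 2)) = Pow(Add(487501, Mul(421, 408)), Rational(1, 2)) = Pow(Add(487501, 171768), Rational(1, 2)) = Pow(659269, Rational(1, 2)) = Mul(13, Pow(3901, Rational(1, 2)))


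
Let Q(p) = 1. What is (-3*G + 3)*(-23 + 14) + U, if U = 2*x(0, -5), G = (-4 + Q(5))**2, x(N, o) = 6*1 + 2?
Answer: 232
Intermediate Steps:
x(N, o) = 8 (x(N, o) = 6 + 2 = 8)
G = 9 (G = (-4 + 1)**2 = (-3)**2 = 9)
U = 16 (U = 2*8 = 16)
(-3*G + 3)*(-23 + 14) + U = (-3*9 + 3)*(-23 + 14) + 16 = (-27 + 3)*(-9) + 16 = -24*(-9) + 16 = 216 + 16 = 232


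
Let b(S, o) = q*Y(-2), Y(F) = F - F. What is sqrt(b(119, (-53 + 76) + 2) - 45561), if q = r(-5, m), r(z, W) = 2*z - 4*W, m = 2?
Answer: I*sqrt(45561) ≈ 213.45*I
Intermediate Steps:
Y(F) = 0
r(z, W) = -4*W + 2*z
q = -18 (q = -4*2 + 2*(-5) = -8 - 10 = -18)
b(S, o) = 0 (b(S, o) = -18*0 = 0)
sqrt(b(119, (-53 + 76) + 2) - 45561) = sqrt(0 - 45561) = sqrt(-45561) = I*sqrt(45561)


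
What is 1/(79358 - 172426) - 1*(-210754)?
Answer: 19614453271/93068 ≈ 2.1075e+5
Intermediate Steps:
1/(79358 - 172426) - 1*(-210754) = 1/(-93068) + 210754 = -1/93068 + 210754 = 19614453271/93068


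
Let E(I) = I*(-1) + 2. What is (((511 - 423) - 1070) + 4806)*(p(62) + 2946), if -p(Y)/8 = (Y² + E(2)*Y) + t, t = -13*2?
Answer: -105534752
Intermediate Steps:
t = -26
E(I) = 2 - I (E(I) = -I + 2 = 2 - I)
p(Y) = 208 - 8*Y² (p(Y) = -8*((Y² + (2 - 1*2)*Y) - 26) = -8*((Y² + (2 - 2)*Y) - 26) = -8*((Y² + 0*Y) - 26) = -8*((Y² + 0) - 26) = -8*(Y² - 26) = -8*(-26 + Y²) = 208 - 8*Y²)
(((511 - 423) - 1070) + 4806)*(p(62) + 2946) = (((511 - 423) - 1070) + 4806)*((208 - 8*62²) + 2946) = ((88 - 1070) + 4806)*((208 - 8*3844) + 2946) = (-982 + 4806)*((208 - 30752) + 2946) = 3824*(-30544 + 2946) = 3824*(-27598) = -105534752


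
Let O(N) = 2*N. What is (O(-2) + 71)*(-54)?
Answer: -3618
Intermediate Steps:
(O(-2) + 71)*(-54) = (2*(-2) + 71)*(-54) = (-4 + 71)*(-54) = 67*(-54) = -3618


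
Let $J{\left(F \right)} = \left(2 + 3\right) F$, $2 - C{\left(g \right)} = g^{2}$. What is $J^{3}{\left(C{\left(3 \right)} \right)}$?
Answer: $-42875$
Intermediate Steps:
$C{\left(g \right)} = 2 - g^{2}$
$J{\left(F \right)} = 5 F$
$J^{3}{\left(C{\left(3 \right)} \right)} = \left(5 \left(2 - 3^{2}\right)\right)^{3} = \left(5 \left(2 - 9\right)\right)^{3} = \left(5 \left(-7\right)\right)^{3} = \left(-35\right)^{3} = -42875$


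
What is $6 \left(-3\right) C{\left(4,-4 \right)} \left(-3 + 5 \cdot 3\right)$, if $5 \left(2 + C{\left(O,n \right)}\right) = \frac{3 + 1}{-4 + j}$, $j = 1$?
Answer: $\frac{2448}{5} \approx 489.6$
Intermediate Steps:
$C{\left(O,n \right)} = - \frac{34}{15}$ ($C{\left(O,n \right)} = -2 + \frac{\left(3 + 1\right) \frac{1}{-4 + 1}}{5} = -2 + \frac{4 \frac{1}{-3}}{5} = -2 + \frac{4 \left(- \frac{1}{3}\right)}{5} = -2 + \frac{1}{5} \left(- \frac{4}{3}\right) = -2 - \frac{4}{15} = - \frac{34}{15}$)
$6 \left(-3\right) C{\left(4,-4 \right)} \left(-3 + 5 \cdot 3\right) = 6 \left(-3\right) \left(- \frac{34}{15}\right) \left(-3 + 5 \cdot 3\right) = \left(-18\right) \left(- \frac{34}{15}\right) \left(-3 + 15\right) = \frac{204}{5} \cdot 12 = \frac{2448}{5}$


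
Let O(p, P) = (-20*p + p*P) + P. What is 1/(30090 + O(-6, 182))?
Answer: 1/29300 ≈ 3.4130e-5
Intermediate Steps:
O(p, P) = P - 20*p + P*p (O(p, P) = (-20*p + P*p) + P = P - 20*p + P*p)
1/(30090 + O(-6, 182)) = 1/(30090 + (182 - 20*(-6) + 182*(-6))) = 1/(30090 + (182 + 120 - 1092)) = 1/(30090 - 790) = 1/29300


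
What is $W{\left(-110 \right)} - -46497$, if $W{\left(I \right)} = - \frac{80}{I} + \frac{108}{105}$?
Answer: $\frac{17902021}{385} \approx 46499.0$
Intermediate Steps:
$W{\left(I \right)} = \frac{36}{35} - \frac{80}{I}$ ($W{\left(I \right)} = - \frac{80}{I} + 108 \cdot \frac{1}{105} = - \frac{80}{I} + \frac{36}{35} = \frac{36}{35} - \frac{80}{I}$)
$W{\left(-110 \right)} - -46497 = \left(\frac{36}{35} - \frac{80}{-110}\right) - -46497 = \left(\frac{36}{35} - - \frac{8}{11}\right) + 46497 = \left(\frac{36}{35} + \frac{8}{11}\right) + 46497 = \frac{676}{385} + 46497 = \frac{17902021}{385}$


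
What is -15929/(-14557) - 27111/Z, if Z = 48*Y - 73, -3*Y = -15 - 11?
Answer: -55598740/713293 ≈ -77.947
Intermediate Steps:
Y = 26/3 (Y = -(-15 - 11)/3 = -1/3*(-26) = 26/3 ≈ 8.6667)
Z = 343 (Z = 48*(26/3) - 73 = 416 - 73 = 343)
-15929/(-14557) - 27111/Z = -15929/(-14557) - 27111/343 = -15929*(-1/14557) - 27111*1/343 = 15929/14557 - 3873/49 = -55598740/713293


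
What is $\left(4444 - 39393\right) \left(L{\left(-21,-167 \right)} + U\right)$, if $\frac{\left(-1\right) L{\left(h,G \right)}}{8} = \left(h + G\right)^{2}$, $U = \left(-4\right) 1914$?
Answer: $10149469192$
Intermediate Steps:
$U = -7656$
$L{\left(h,G \right)} = - 8 \left(G + h\right)^{2}$ ($L{\left(h,G \right)} = - 8 \left(h + G\right)^{2} = - 8 \left(G + h\right)^{2}$)
$\left(4444 - 39393\right) \left(L{\left(-21,-167 \right)} + U\right) = \left(4444 - 39393\right) \left(- 8 \left(-167 - 21\right)^{2} - 7656\right) = \left(4444 - 39393\right) \left(- 8 \left(-188\right)^{2} - 7656\right) = - 34949 \left(\left(-8\right) 35344 - 7656\right) = - 34949 \left(-282752 - 7656\right) = \left(-34949\right) \left(-290408\right) = 10149469192$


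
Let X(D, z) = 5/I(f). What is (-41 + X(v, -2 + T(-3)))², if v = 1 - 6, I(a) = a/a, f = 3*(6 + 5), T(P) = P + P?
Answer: 1296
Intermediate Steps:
T(P) = 2*P
f = 33 (f = 3*11 = 33)
I(a) = 1
v = -5
X(D, z) = 5 (X(D, z) = 5/1 = 5*1 = 5)
(-41 + X(v, -2 + T(-3)))² = (-41 + 5)² = (-36)² = 1296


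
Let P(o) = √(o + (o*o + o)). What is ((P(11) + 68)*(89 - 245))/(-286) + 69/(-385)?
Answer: 14211/385 + 6*√143/11 ≈ 43.434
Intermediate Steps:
P(o) = √(o² + 2*o) (P(o) = √(o + (o² + o)) = √(o + (o + o²)) = √(o² + 2*o))
((P(11) + 68)*(89 - 245))/(-286) + 69/(-385) = ((√(11*(2 + 11)) + 68)*(89 - 245))/(-286) + 69/(-385) = ((√(11*13) + 68)*(-156))*(-1/286) + 69*(-1/385) = ((√143 + 68)*(-156))*(-1/286) - 69/385 = ((68 + √143)*(-156))*(-1/286) - 69/385 = (-10608 - 156*√143)*(-1/286) - 69/385 = (408/11 + 6*√143/11) - 69/385 = 14211/385 + 6*√143/11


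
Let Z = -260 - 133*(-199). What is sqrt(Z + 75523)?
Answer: sqrt(101730) ≈ 318.95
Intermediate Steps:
Z = 26207 (Z = -260 + 26467 = 26207)
sqrt(Z + 75523) = sqrt(26207 + 75523) = sqrt(101730)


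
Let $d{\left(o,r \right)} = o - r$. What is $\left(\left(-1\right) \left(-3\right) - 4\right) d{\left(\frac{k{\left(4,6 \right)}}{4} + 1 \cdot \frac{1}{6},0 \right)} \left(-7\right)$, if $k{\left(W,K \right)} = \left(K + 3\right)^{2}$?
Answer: $\frac{1715}{12} \approx 142.92$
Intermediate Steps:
$k{\left(W,K \right)} = \left(3 + K\right)^{2}$
$\left(\left(-1\right) \left(-3\right) - 4\right) d{\left(\frac{k{\left(4,6 \right)}}{4} + 1 \cdot \frac{1}{6},0 \right)} \left(-7\right) = \left(\left(-1\right) \left(-3\right) - 4\right) \left(\left(\frac{\left(3 + 6\right)^{2}}{4} + 1 \cdot \frac{1}{6}\right) - 0\right) \left(-7\right) = \left(3 - 4\right) \left(\left(9^{2} \cdot \frac{1}{4} + 1 \cdot \frac{1}{6}\right) + 0\right) \left(-7\right) = - (\left(81 \cdot \frac{1}{4} + \frac{1}{6}\right) + 0) \left(-7\right) = - (\left(\frac{81}{4} + \frac{1}{6}\right) + 0) \left(-7\right) = - (\frac{245}{12} + 0) \left(-7\right) = \left(-1\right) \frac{245}{12} \left(-7\right) = \left(- \frac{245}{12}\right) \left(-7\right) = \frac{1715}{12}$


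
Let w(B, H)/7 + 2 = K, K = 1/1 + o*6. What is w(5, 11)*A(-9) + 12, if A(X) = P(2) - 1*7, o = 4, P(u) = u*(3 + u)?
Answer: 495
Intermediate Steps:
A(X) = 3 (A(X) = 2*(3 + 2) - 1*7 = 2*5 - 7 = 10 - 7 = 3)
K = 25 (K = 1/1 + 4*6 = 1 + 24 = 25)
w(B, H) = 161 (w(B, H) = -14 + 7*25 = -14 + 175 = 161)
w(5, 11)*A(-9) + 12 = 161*3 + 12 = 483 + 12 = 495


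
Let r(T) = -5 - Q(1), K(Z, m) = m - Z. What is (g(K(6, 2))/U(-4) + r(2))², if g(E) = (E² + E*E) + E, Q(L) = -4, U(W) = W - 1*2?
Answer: 289/9 ≈ 32.111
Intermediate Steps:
U(W) = -2 + W (U(W) = W - 2 = -2 + W)
g(E) = E + 2*E² (g(E) = (E² + E²) + E = 2*E² + E = E + 2*E²)
r(T) = -1 (r(T) = -5 - 1*(-4) = -5 + 4 = -1)
(g(K(6, 2))/U(-4) + r(2))² = (((2 - 1*6)*(1 + 2*(2 - 1*6)))/(-2 - 4) - 1)² = (((2 - 6)*(1 + 2*(2 - 6)))/(-6) - 1)² = (-4*(1 + 2*(-4))*(-⅙) - 1)² = (-4*(1 - 8)*(-⅙) - 1)² = (-4*(-7)*(-⅙) - 1)² = (28*(-⅙) - 1)² = (-14/3 - 1)² = (-17/3)² = 289/9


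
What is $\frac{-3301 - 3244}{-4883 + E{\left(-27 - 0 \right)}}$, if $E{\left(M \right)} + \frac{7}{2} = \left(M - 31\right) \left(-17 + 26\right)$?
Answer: $\frac{13090}{10817} \approx 1.2101$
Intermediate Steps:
$E{\left(M \right)} = - \frac{565}{2} + 9 M$ ($E{\left(M \right)} = - \frac{7}{2} + \left(M - 31\right) \left(-17 + 26\right) = - \frac{7}{2} + \left(-31 + M\right) 9 = - \frac{7}{2} + \left(-279 + 9 M\right) = - \frac{565}{2} + 9 M$)
$\frac{-3301 - 3244}{-4883 + E{\left(-27 - 0 \right)}} = \frac{-3301 - 3244}{-4883 - \left(\frac{565}{2} - 9 \left(-27 - 0\right)\right)} = - \frac{6545}{-4883 - \left(\frac{565}{2} - 9 \left(-27 + 0\right)\right)} = - \frac{6545}{-4883 + \left(- \frac{565}{2} + 9 \left(-27\right)\right)} = - \frac{6545}{-4883 - \frac{1051}{2}} = - \frac{6545}{- \frac{10817}{2}} = \left(-6545\right) \left(- \frac{2}{10817}\right) = \frac{13090}{10817}$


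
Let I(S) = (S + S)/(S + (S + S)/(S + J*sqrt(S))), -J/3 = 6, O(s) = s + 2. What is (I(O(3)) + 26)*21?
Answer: 924336/1571 + 1512*sqrt(5)/1571 ≈ 590.53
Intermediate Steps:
O(s) = 2 + s
J = -18 (J = -3*6 = -18)
I(S) = 2*S/(S + 2*S/(S - 18*sqrt(S))) (I(S) = (S + S)/(S + (S + S)/(S - 18*sqrt(S))) = (2*S)/(S + (2*S)/(S - 18*sqrt(S))) = (2*S)/(S + 2*S/(S - 18*sqrt(S))) = 2*S/(S + 2*S/(S - 18*sqrt(S))))
(I(O(3)) + 26)*21 = (2*((2 + 3)**2 - 18*(2 + 3)**(3/2))/((2 + 3)**2 - 18*(2 + 3)**(3/2) + 2*(2 + 3)) + 26)*21 = (2*(5**2 - 90*sqrt(5))/(5**2 - 90*sqrt(5) + 2*5) + 26)*21 = (2*(25 - 90*sqrt(5))/(25 - 90*sqrt(5) + 10) + 26)*21 = (2*(25 - 90*sqrt(5))/(35 - 90*sqrt(5)) + 26)*21 = (26 + 2*(25 - 90*sqrt(5))/(35 - 90*sqrt(5)))*21 = 546 + 42*(25 - 90*sqrt(5))/(35 - 90*sqrt(5))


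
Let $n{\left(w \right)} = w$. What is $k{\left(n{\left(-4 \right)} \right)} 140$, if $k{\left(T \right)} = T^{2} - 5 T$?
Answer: $5040$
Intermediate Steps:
$k{\left(n{\left(-4 \right)} \right)} 140 = - 4 \left(-5 - 4\right) 140 = \left(-4\right) \left(-9\right) 140 = 36 \cdot 140 = 5040$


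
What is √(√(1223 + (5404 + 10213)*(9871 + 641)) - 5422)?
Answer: √(-5422 + √164167127) ≈ 85.970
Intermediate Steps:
√(√(1223 + (5404 + 10213)*(9871 + 641)) - 5422) = √(√(1223 + 15617*10512) - 5422) = √(√(1223 + 164165904) - 5422) = √(√164167127 - 5422) = √(-5422 + √164167127)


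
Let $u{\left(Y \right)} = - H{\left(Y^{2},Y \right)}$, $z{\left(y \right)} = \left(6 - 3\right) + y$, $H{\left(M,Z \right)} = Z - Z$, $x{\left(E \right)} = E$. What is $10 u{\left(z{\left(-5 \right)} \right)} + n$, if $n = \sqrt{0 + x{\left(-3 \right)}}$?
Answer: $i \sqrt{3} \approx 1.732 i$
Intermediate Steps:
$n = i \sqrt{3}$ ($n = \sqrt{0 - 3} = \sqrt{-3} = i \sqrt{3} \approx 1.732 i$)
$H{\left(M,Z \right)} = 0$
$z{\left(y \right)} = 3 + y$
$u{\left(Y \right)} = 0$ ($u{\left(Y \right)} = \left(-1\right) 0 = 0$)
$10 u{\left(z{\left(-5 \right)} \right)} + n = 10 \cdot 0 + i \sqrt{3} = 0 + i \sqrt{3} = i \sqrt{3}$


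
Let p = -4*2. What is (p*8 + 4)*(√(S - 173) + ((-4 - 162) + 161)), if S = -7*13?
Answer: 300 - 120*I*√66 ≈ 300.0 - 974.88*I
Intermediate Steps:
S = -91
p = -8
(p*8 + 4)*(√(S - 173) + ((-4 - 162) + 161)) = (-8*8 + 4)*(√(-91 - 173) + ((-4 - 162) + 161)) = (-64 + 4)*(√(-264) + (-166 + 161)) = -60*(2*I*√66 - 5) = -60*(-5 + 2*I*√66) = 300 - 120*I*√66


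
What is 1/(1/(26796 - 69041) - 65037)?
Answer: -42245/2747488066 ≈ -1.5376e-5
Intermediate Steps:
1/(1/(26796 - 69041) - 65037) = 1/(1/(-42245) - 65037) = 1/(-1/42245 - 65037) = 1/(-2747488066/42245) = -42245/2747488066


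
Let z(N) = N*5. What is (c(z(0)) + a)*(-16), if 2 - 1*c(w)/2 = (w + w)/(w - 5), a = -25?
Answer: 336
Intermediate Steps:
z(N) = 5*N
c(w) = 4 - 4*w/(-5 + w) (c(w) = 4 - 2*(w + w)/(w - 5) = 4 - 2*2*w/(-5 + w) = 4 - 4*w/(-5 + w))
(c(z(0)) + a)*(-16) = (-20/(-5 + 5*0) - 25)*(-16) = (-20/(-5 + 0) - 25)*(-16) = (-20/(-5) - 25)*(-16) = (-20*(-⅕) - 25)*(-16) = (4 - 25)*(-16) = -21*(-16) = 336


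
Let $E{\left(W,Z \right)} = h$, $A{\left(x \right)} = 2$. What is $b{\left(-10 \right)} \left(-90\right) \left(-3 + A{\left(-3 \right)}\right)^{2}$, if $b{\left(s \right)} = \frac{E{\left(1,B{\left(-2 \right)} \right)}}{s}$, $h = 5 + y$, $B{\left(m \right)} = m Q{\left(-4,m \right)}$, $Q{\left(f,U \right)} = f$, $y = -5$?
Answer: $0$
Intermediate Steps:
$B{\left(m \right)} = - 4 m$ ($B{\left(m \right)} = m \left(-4\right) = - 4 m$)
$h = 0$ ($h = 5 - 5 = 0$)
$E{\left(W,Z \right)} = 0$
$b{\left(s \right)} = 0$ ($b{\left(s \right)} = \frac{0}{s} = 0$)
$b{\left(-10 \right)} \left(-90\right) \left(-3 + A{\left(-3 \right)}\right)^{2} = 0 \left(-90\right) \left(-3 + 2\right)^{2} = 0 \left(-1\right)^{2} = 0 \cdot 1 = 0$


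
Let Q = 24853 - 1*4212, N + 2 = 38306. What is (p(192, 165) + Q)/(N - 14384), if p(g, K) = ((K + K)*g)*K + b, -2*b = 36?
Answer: 805771/1840 ≈ 437.92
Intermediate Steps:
N = 38304 (N = -2 + 38306 = 38304)
b = -18 (b = -1/2*36 = -18)
Q = 20641 (Q = 24853 - 4212 = 20641)
p(g, K) = -18 + 2*g*K**2 (p(g, K) = ((K + K)*g)*K - 18 = ((2*K)*g)*K - 18 = (2*K*g)*K - 18 = 2*g*K**2 - 18 = -18 + 2*g*K**2)
(p(192, 165) + Q)/(N - 14384) = ((-18 + 2*192*165**2) + 20641)/(38304 - 14384) = ((-18 + 2*192*27225) + 20641)/23920 = ((-18 + 10454400) + 20641)*(1/23920) = (10454382 + 20641)*(1/23920) = 10475023*(1/23920) = 805771/1840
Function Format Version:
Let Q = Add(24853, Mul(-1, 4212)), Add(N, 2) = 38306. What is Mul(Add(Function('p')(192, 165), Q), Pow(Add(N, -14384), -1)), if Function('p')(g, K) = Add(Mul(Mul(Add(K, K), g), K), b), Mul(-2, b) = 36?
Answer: Rational(805771, 1840) ≈ 437.92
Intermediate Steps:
N = 38304 (N = Add(-2, 38306) = 38304)
b = -18 (b = Mul(Rational(-1, 2), 36) = -18)
Q = 20641 (Q = Add(24853, -4212) = 20641)
Function('p')(g, K) = Add(-18, Mul(2, g, Pow(K, 2))) (Function('p')(g, K) = Add(Mul(Mul(Add(K, K), g), K), -18) = Add(Mul(Mul(Mul(2, K), g), K), -18) = Add(Mul(Mul(2, K, g), K), -18) = Add(Mul(2, g, Pow(K, 2)), -18) = Add(-18, Mul(2, g, Pow(K, 2))))
Mul(Add(Function('p')(192, 165), Q), Pow(Add(N, -14384), -1)) = Mul(Add(Add(-18, Mul(2, 192, Pow(165, 2))), 20641), Pow(Add(38304, -14384), -1)) = Mul(Add(Add(-18, Mul(2, 192, 27225)), 20641), Pow(23920, -1)) = Mul(Add(Add(-18, 10454400), 20641), Rational(1, 23920)) = Mul(Add(10454382, 20641), Rational(1, 23920)) = Mul(10475023, Rational(1, 23920)) = Rational(805771, 1840)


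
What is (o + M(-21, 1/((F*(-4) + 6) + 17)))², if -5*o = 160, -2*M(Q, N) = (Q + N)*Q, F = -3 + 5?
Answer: 1585081/25 ≈ 63403.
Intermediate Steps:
F = 2
M(Q, N) = -Q*(N + Q)/2 (M(Q, N) = -(Q + N)*Q/2 = -(N + Q)*Q/2 = -Q*(N + Q)/2)
o = -32 (o = -⅕*160 = -32)
(o + M(-21, 1/((F*(-4) + 6) + 17)))² = (-32 - ½*(-21)*(1/((2*(-4) + 6) + 17) - 21))² = (-32 - ½*(-21)*(1/((-8 + 6) + 17) - 21))² = (-32 - ½*(-21)*(1/(-2 + 17) - 21))² = (-32 - ½*(-21)*(1/15 - 21))² = (-32 - ½*(-21)*(-314/15))² = (-32 - 1099/5)² = (-1259/5)² = 1585081/25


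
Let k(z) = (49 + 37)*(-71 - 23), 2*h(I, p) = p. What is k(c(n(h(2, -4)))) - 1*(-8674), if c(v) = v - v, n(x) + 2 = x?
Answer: 590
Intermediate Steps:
h(I, p) = p/2
n(x) = -2 + x
c(v) = 0
k(z) = -8084 (k(z) = 86*(-94) = -8084)
k(c(n(h(2, -4)))) - 1*(-8674) = -8084 - 1*(-8674) = -8084 + 8674 = 590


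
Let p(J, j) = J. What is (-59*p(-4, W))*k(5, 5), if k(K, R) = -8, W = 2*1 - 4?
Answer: -1888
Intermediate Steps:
W = -2 (W = 2 - 4 = -2)
(-59*p(-4, W))*k(5, 5) = -59*(-4)*(-8) = 236*(-8) = -1888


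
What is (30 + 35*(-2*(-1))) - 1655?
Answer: -1555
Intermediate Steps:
(30 + 35*(-2*(-1))) - 1655 = (30 + 35*2) - 1655 = (30 + 70) - 1655 = 100 - 1655 = -1555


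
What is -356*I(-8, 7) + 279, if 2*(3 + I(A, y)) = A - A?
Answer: 1347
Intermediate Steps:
I(A, y) = -3 (I(A, y) = -3 + (A - A)/2 = -3 + (½)*0 = -3 + 0 = -3)
-356*I(-8, 7) + 279 = -356*(-3) + 279 = 1068 + 279 = 1347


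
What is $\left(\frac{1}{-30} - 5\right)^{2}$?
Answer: $\frac{22801}{900} \approx 25.334$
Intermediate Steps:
$\left(\frac{1}{-30} - 5\right)^{2} = \left(- \frac{1}{30} - 5\right)^{2} = \left(- \frac{151}{30}\right)^{2} = \frac{22801}{900}$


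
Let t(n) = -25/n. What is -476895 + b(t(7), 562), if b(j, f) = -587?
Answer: -477482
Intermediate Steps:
-476895 + b(t(7), 562) = -476895 - 587 = -477482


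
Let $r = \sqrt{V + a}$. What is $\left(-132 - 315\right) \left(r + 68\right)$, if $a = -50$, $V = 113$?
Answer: $-30396 - 1341 \sqrt{7} \approx -33944.0$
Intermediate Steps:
$r = 3 \sqrt{7}$ ($r = \sqrt{113 - 50} = \sqrt{63} = 3 \sqrt{7} \approx 7.9373$)
$\left(-132 - 315\right) \left(r + 68\right) = \left(-132 - 315\right) \left(3 \sqrt{7} + 68\right) = - 447 \left(68 + 3 \sqrt{7}\right) = -30396 - 1341 \sqrt{7}$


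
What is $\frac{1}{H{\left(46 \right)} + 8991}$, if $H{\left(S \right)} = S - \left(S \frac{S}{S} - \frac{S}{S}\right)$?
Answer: $\frac{1}{8992} \approx 0.00011121$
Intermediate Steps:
$H{\left(S \right)} = 1$ ($H{\left(S \right)} = S - \left(S 1 - 1\right) = S - \left(S - 1\right) = S - \left(-1 + S\right) = 1$)
$\frac{1}{H{\left(46 \right)} + 8991} = \frac{1}{1 + 8991} = \frac{1}{8992}$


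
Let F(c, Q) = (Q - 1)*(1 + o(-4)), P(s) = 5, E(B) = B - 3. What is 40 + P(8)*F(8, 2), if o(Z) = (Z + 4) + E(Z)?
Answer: 10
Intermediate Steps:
E(B) = -3 + B
o(Z) = 1 + 2*Z (o(Z) = (Z + 4) + (-3 + Z) = (4 + Z) + (-3 + Z) = 1 + 2*Z)
F(c, Q) = 6 - 6*Q (F(c, Q) = (Q - 1)*(1 + (1 + 2*(-4))) = (-1 + Q)*(1 + (1 - 8)) = (-1 + Q)*(1 - 7) = (-1 + Q)*(-6) = 6 - 6*Q)
40 + P(8)*F(8, 2) = 40 + 5*(6 - 6*2) = 40 + 5*(6 - 12) = 40 + 5*(-6) = 40 - 30 = 10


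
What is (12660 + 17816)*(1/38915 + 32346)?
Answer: 38361500155316/38915 ≈ 9.8578e+8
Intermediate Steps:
(12660 + 17816)*(1/38915 + 32346) = 30476*(1/38915 + 32346) = 30476*(1258744591/38915) = 38361500155316/38915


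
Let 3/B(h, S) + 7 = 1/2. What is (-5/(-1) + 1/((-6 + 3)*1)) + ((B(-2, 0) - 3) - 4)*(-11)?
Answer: 3383/39 ≈ 86.744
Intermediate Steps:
B(h, S) = -6/13 (B(h, S) = 3/(-7 + 1/2) = 3/(-13/2) = 3*(-2/13) = -6/13)
(-5/(-1) + 1/((-6 + 3)*1)) + ((B(-2, 0) - 3) - 4)*(-11) = (-5/(-1) + 1/((-6 + 3)*1)) + ((-6/13 - 3) - 4)*(-11) = (-5*(-1) + 1/(-3)) + (-45/13 - 4)*(-11) = (5 - 1/3*1) - 97/13*(-11) = (5 - 1/3) + 1067/13 = 14/3 + 1067/13 = 3383/39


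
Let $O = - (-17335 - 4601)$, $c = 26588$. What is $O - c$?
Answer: $-4652$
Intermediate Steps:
$O = 21936$ ($O = \left(-1\right) \left(-21936\right) = 21936$)
$O - c = 21936 - 26588 = -4652$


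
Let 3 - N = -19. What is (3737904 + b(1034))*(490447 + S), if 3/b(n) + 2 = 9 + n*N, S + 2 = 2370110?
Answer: 16220492125256351/1517 ≈ 1.0692e+13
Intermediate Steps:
N = 22 (N = 3 - 1*(-19) = 3 + 19 = 22)
S = 2370108 (S = -2 + 2370110 = 2370108)
b(n) = 3/(7 + 22*n) (b(n) = 3/(-2 + (9 + n*22)) = 3/(-2 + (9 + 22*n)) = 3/(7 + 22*n))
(3737904 + b(1034))*(490447 + S) = (3737904 + 3/(7 + 22*1034))*(490447 + 2370108) = (3737904 + 3/(7 + 22748))*2860555 = (3737904 + 3/22755)*2860555 = (3737904 + 3*(1/22755))*2860555 = (3737904 + 1/7585)*2860555 = (28352001841/7585)*2860555 = 16220492125256351/1517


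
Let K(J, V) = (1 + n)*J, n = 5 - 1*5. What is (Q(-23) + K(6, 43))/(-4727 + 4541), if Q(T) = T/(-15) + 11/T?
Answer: -1217/32085 ≈ -0.037930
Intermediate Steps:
n = 0 (n = 5 - 5 = 0)
Q(T) = 11/T - T/15 (Q(T) = T*(-1/15) + 11/T = -T/15 + 11/T = 11/T - T/15)
K(J, V) = J (K(J, V) = (1 + 0)*J = 1*J = J)
(Q(-23) + K(6, 43))/(-4727 + 4541) = ((11/(-23) - 1/15*(-23)) + 6)/(-4727 + 4541) = ((11*(-1/23) + 23/15) + 6)/(-186) = ((-11/23 + 23/15) + 6)*(-1/186) = (364/345 + 6)*(-1/186) = (2434/345)*(-1/186) = -1217/32085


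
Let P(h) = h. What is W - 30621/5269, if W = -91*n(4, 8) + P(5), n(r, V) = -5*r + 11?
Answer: 4311035/5269 ≈ 818.19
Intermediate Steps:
n(r, V) = 11 - 5*r
W = 824 (W = -91*(11 - 5*4) + 5 = -91*(11 - 20) + 5 = -91*(-9) + 5 = 819 + 5 = 824)
W - 30621/5269 = 824 - 30621/5269 = 4311035/5269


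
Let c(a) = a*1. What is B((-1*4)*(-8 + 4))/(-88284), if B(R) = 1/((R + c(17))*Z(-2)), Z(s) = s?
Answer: 1/5826744 ≈ 1.7162e-7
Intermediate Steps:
c(a) = a
B(R) = -1/(2*(17 + R)) (B(R) = 1/((R + 17)*(-2)) = -1/2/(17 + R) = -1/(2*(17 + R)))
B((-1*4)*(-8 + 4))/(-88284) = -1/(34 + 2*((-1*4)*(-8 + 4)))/(-88284) = -1/(34 + 2*(-4*(-4)))*(-1/88284) = -1/(34 + 2*16)*(-1/88284) = -1/(34 + 32)*(-1/88284) = -1/66*(-1/88284) = 1/5826744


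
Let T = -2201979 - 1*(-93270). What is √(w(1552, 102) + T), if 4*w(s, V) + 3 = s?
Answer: I*√8433287/2 ≈ 1452.0*I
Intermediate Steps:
T = -2108709 (T = -2201979 + 93270 = -2108709)
w(s, V) = -¾ + s/4
√(w(1552, 102) + T) = √((-¾ + (¼)*1552) - 2108709) = √((-¾ + 388) - 2108709) = √(1549/4 - 2108709) = √(-8433287/4) = I*√8433287/2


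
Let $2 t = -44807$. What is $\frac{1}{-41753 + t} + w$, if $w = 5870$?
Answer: $\frac{753197308}{128313} \approx 5870.0$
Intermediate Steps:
$t = - \frac{44807}{2}$ ($t = \frac{1}{2} \left(-44807\right) = - \frac{44807}{2} \approx -22404.0$)
$\frac{1}{-41753 + t} + w = \frac{1}{-41753 - \frac{44807}{2}} + 5870 = \frac{1}{- \frac{128313}{2}} + 5870 = - \frac{2}{128313} + 5870 = \frac{753197308}{128313}$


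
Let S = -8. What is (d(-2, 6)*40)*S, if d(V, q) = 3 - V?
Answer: -1600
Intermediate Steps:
(d(-2, 6)*40)*S = ((3 - 1*(-2))*40)*(-8) = ((3 + 2)*40)*(-8) = (5*40)*(-8) = 200*(-8) = -1600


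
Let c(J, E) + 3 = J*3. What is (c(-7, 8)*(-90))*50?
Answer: 108000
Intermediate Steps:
c(J, E) = -3 + 3*J (c(J, E) = -3 + J*3 = -3 + 3*J)
(c(-7, 8)*(-90))*50 = ((-3 + 3*(-7))*(-90))*50 = ((-3 - 21)*(-90))*50 = -24*(-90)*50 = 2160*50 = 108000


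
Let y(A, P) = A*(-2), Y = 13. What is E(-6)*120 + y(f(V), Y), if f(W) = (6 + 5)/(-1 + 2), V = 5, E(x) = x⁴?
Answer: 155498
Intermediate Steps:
f(W) = 11 (f(W) = 11/1 = 11*1 = 11)
y(A, P) = -2*A
E(-6)*120 + y(f(V), Y) = (-6)⁴*120 - 2*11 = 1296*120 - 22 = 155520 - 22 = 155498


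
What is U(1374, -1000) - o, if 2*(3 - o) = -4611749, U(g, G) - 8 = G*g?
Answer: -7359739/2 ≈ -3.6799e+6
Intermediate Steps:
U(g, G) = 8 + G*g
o = 4611755/2 (o = 3 - ½*(-4611749) = 3 + 4611749/2 = 4611755/2 ≈ 2.3059e+6)
U(1374, -1000) - o = (8 - 1000*1374) - 1*4611755/2 = (8 - 1374000) - 4611755/2 = -1373992 - 4611755/2 = -7359739/2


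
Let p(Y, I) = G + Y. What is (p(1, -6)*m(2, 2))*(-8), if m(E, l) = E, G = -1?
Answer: 0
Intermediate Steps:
p(Y, I) = -1 + Y
(p(1, -6)*m(2, 2))*(-8) = ((-1 + 1)*2)*(-8) = (0*2)*(-8) = 0*(-8) = 0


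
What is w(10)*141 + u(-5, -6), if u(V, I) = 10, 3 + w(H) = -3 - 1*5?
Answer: -1541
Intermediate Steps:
w(H) = -11 (w(H) = -3 + (-3 - 1*5) = -3 + (-3 - 5) = -3 - 8 = -11)
w(10)*141 + u(-5, -6) = -11*141 + 10 = -1551 + 10 = -1541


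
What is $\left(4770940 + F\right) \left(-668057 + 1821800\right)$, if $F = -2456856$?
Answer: $2669858216412$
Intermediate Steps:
$\left(4770940 + F\right) \left(-668057 + 1821800\right) = \left(4770940 - 2456856\right) \left(-668057 + 1821800\right) = 2314084 \cdot 1153743 = 2669858216412$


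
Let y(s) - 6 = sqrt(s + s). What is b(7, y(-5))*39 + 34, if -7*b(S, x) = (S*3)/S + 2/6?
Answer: 108/7 ≈ 15.429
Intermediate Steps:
y(s) = 6 + sqrt(2)*sqrt(s) (y(s) = 6 + sqrt(s + s) = 6 + sqrt(2*s) = 6 + sqrt(2)*sqrt(s))
b(S, x) = -10/21 (b(S, x) = -((S*3)/S + 2/6)/7 = -((3*S)/S + 2*(1/6))/7 = -(3 + 1/3)/7 = -1/7*10/3 = -10/21)
b(7, y(-5))*39 + 34 = -10/21*39 + 34 = -130/7 + 34 = 108/7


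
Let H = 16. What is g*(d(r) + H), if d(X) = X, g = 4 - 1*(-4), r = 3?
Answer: 152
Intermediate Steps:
g = 8 (g = 4 + 4 = 8)
g*(d(r) + H) = 8*(3 + 16) = 8*19 = 152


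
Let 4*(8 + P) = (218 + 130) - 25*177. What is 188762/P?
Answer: -107864/587 ≈ -183.75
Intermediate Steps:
P = -4109/4 (P = -8 + ((218 + 130) - 25*177)/4 = -8 + (348 - 4425)/4 = -8 + (¼)*(-4077) = -8 - 4077/4 = -4109/4 ≈ -1027.3)
188762/P = 188762/(-4109/4) = 188762*(-4/4109) = -107864/587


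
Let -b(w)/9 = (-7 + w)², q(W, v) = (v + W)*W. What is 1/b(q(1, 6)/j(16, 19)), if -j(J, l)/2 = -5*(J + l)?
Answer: -2500/1096209 ≈ -0.0022806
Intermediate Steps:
q(W, v) = W*(W + v) (q(W, v) = (W + v)*W = W*(W + v))
j(J, l) = 10*J + 10*l (j(J, l) = -(-10)*(J + l) = -2*(-5*J - 5*l) = 10*J + 10*l)
b(w) = -9*(-7 + w)²
1/b(q(1, 6)/j(16, 19)) = 1/(-9*(-7 + (1*(1 + 6))/(10*16 + 10*19))²) = 1/(-9*(-7 + (1*7)/(160 + 190))²) = 1/(-9*(-7 + 7/350)²) = 1/(-9*(-7 + 7*(1/350))²) = 1/(-9*(-7 + 1/50)²) = 1/(-9*(-349/50)²) = 1/(-9*121801/2500) = 1/(-1096209/2500) = -2500/1096209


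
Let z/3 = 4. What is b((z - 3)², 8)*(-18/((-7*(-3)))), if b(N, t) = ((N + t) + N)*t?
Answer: -8160/7 ≈ -1165.7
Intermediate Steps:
z = 12 (z = 3*4 = 12)
b(N, t) = t*(t + 2*N) (b(N, t) = (t + 2*N)*t = t*(t + 2*N))
b((z - 3)², 8)*(-18/((-7*(-3)))) = (8*(8 + 2*(12 - 3)²))*(-18/((-7*(-3)))) = (8*(8 + 2*9²))*(-18/21) = (8*(8 + 2*81))*(-18*1/21) = (8*(8 + 162))*(-6/7) = (8*170)*(-6/7) = 1360*(-6/7) = -8160/7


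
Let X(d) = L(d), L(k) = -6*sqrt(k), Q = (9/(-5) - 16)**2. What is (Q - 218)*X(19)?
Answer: -14826*sqrt(19)/25 ≈ -2585.0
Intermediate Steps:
Q = 7921/25 (Q = (9*(-1/5) - 16)**2 = (-9/5 - 16)**2 = (-89/5)**2 = 7921/25 ≈ 316.84)
X(d) = -6*sqrt(d)
(Q - 218)*X(19) = (7921/25 - 218)*(-6*sqrt(19)) = 2471*(-6*sqrt(19))/25 = -14826*sqrt(19)/25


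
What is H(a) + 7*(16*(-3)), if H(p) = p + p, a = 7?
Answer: -322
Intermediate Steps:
H(p) = 2*p
H(a) + 7*(16*(-3)) = 2*7 + 7*(16*(-3)) = 14 + 7*(-48) = 14 - 336 = -322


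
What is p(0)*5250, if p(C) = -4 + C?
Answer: -21000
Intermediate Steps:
p(0)*5250 = (-4 + 0)*5250 = -4*5250 = -21000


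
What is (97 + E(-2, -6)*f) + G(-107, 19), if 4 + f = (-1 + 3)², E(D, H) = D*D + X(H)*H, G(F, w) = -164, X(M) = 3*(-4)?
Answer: -67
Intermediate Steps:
X(M) = -12
E(D, H) = D² - 12*H (E(D, H) = D*D - 12*H = D² - 12*H)
f = 0 (f = -4 + (-1 + 3)² = -4 + 2² = -4 + 4 = 0)
(97 + E(-2, -6)*f) + G(-107, 19) = (97 + ((-2)² - 12*(-6))*0) - 164 = (97 + (4 + 72)*0) - 164 = (97 + 76*0) - 164 = (97 + 0) - 164 = 97 - 164 = -67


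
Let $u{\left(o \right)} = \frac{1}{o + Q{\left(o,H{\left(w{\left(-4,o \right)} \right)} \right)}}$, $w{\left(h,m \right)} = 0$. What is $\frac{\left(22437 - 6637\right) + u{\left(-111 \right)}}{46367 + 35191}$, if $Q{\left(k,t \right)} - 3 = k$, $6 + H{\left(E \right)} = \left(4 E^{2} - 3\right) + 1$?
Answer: $\frac{3460199}{17861202} \approx 0.19373$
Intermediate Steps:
$H{\left(E \right)} = -8 + 4 E^{2}$ ($H{\left(E \right)} = -6 + \left(\left(4 E^{2} - 3\right) + 1\right) = -6 + \left(\left(-3 + 4 E^{2}\right) + 1\right) = -6 + \left(-2 + 4 E^{2}\right) = -8 + 4 E^{2}$)
$Q{\left(k,t \right)} = 3 + k$
$u{\left(o \right)} = \frac{1}{3 + 2 o}$ ($u{\left(o \right)} = \frac{1}{o + \left(3 + o\right)} = \frac{1}{3 + 2 o}$)
$\frac{\left(22437 - 6637\right) + u{\left(-111 \right)}}{46367 + 35191} = \frac{\left(22437 - 6637\right) + \frac{1}{3 + 2 \left(-111\right)}}{46367 + 35191} = \frac{15800 + \frac{1}{3 - 222}}{81558} = \left(15800 + \frac{1}{-219}\right) \frac{1}{81558} = \left(15800 - \frac{1}{219}\right) \frac{1}{81558} = \frac{3460199}{219} \cdot \frac{1}{81558} = \frac{3460199}{17861202}$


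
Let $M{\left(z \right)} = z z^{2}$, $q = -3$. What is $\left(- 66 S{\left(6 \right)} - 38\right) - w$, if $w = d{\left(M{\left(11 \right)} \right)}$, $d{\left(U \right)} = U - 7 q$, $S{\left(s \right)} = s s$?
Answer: $-3766$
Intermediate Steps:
$S{\left(s \right)} = s^{2}$
$M{\left(z \right)} = z^{3}$
$d{\left(U \right)} = 21 + U$ ($d{\left(U \right)} = U - -21 = U + 21 = 21 + U$)
$w = 1352$ ($w = 21 + 11^{3} = 21 + 1331 = 1352$)
$\left(- 66 S{\left(6 \right)} - 38\right) - w = \left(- 66 \cdot 6^{2} - 38\right) - 1352 = \left(\left(-66\right) 36 - 38\right) - 1352 = \left(-2376 - 38\right) - 1352 = -2414 - 1352 = -3766$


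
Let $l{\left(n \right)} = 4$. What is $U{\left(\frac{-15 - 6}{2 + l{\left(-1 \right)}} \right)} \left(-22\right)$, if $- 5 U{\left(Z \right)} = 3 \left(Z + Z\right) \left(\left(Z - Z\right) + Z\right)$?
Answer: $\frac{1617}{5} \approx 323.4$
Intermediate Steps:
$U{\left(Z \right)} = - \frac{6 Z^{2}}{5}$ ($U{\left(Z \right)} = - \frac{3 \left(Z + Z\right) \left(\left(Z - Z\right) + Z\right)}{5} = - \frac{3 \cdot 2 Z \left(0 + Z\right)}{5} = - \frac{6 Z Z}{5} = - \frac{6 Z^{2}}{5}$)
$U{\left(\frac{-15 - 6}{2 + l{\left(-1 \right)}} \right)} \left(-22\right) = - \frac{6 \left(\frac{-15 - 6}{2 + 4}\right)^{2}}{5} \left(-22\right) = - \frac{6 \left(- \frac{21}{6}\right)^{2}}{5} \left(-22\right) = - \frac{6 \left(\left(-21\right) \frac{1}{6}\right)^{2}}{5} \left(-22\right) = - \frac{6 \left(- \frac{7}{2}\right)^{2}}{5} \left(-22\right) = \left(- \frac{6}{5}\right) \frac{49}{4} \left(-22\right) = \left(- \frac{147}{10}\right) \left(-22\right) = \frac{1617}{5}$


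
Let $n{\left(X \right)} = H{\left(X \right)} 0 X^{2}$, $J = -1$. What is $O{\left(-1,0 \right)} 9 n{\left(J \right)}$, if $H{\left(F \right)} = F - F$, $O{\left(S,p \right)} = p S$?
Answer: $0$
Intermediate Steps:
$O{\left(S,p \right)} = S p$
$H{\left(F \right)} = 0$
$n{\left(X \right)} = 0$ ($n{\left(X \right)} = 0 \cdot 0 X^{2} = 0 \cdot 0 = 0$)
$O{\left(-1,0 \right)} 9 n{\left(J \right)} = \left(-1\right) 0 \cdot 9 \cdot 0 = 0 \cdot 9 \cdot 0 = 0 \cdot 0 = 0$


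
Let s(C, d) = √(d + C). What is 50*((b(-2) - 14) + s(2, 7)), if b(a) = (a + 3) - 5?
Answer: -750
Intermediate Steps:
s(C, d) = √(C + d)
b(a) = -2 + a (b(a) = (3 + a) - 5 = -2 + a)
50*((b(-2) - 14) + s(2, 7)) = 50*(((-2 - 2) - 14) + √(2 + 7)) = 50*((-4 - 14) + √9) = 50*(-18 + 3) = 50*(-15) = -750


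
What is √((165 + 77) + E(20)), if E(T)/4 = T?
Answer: √322 ≈ 17.944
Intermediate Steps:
E(T) = 4*T
√((165 + 77) + E(20)) = √((165 + 77) + 4*20) = √(242 + 80) = √322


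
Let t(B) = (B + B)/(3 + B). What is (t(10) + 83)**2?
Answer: 1207801/169 ≈ 7146.8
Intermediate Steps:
t(B) = 2*B/(3 + B) (t(B) = (2*B)/(3 + B) = 2*B/(3 + B))
(t(10) + 83)**2 = (2*10/(3 + 10) + 83)**2 = (2*10/13 + 83)**2 = (2*10*(1/13) + 83)**2 = (20/13 + 83)**2 = (1099/13)**2 = 1207801/169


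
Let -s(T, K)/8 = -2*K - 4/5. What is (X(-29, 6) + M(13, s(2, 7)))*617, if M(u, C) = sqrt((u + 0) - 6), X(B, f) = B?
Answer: -17893 + 617*sqrt(7) ≈ -16261.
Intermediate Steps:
s(T, K) = 32/5 + 16*K (s(T, K) = -8*(-2*K - 4/5) = -8*(-4/5 - 2*K) = 32/5 + 16*K)
M(u, C) = sqrt(-6 + u) (M(u, C) = sqrt(u - 6) = sqrt(-6 + u))
(X(-29, 6) + M(13, s(2, 7)))*617 = (-29 + sqrt(-6 + 13))*617 = (-29 + sqrt(7))*617 = -17893 + 617*sqrt(7)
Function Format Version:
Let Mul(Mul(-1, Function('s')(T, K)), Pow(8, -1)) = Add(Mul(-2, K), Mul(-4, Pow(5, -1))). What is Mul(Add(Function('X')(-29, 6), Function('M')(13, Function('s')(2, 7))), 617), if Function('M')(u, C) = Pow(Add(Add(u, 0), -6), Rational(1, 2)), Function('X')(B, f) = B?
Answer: Add(-17893, Mul(617, Pow(7, Rational(1, 2)))) ≈ -16261.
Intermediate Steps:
Function('s')(T, K) = Add(Rational(32, 5), Mul(16, K)) (Function('s')(T, K) = Mul(-8, Add(Mul(-2, K), Mul(-4, Pow(5, -1)))) = Mul(-8, Add(Mul(-2, K), Mul(-4, Rational(1, 5)))) = Mul(-8, Add(Mul(-2, K), Rational(-4, 5))) = Mul(-8, Add(Rational(-4, 5), Mul(-2, K))) = Add(Rational(32, 5), Mul(16, K)))
Function('M')(u, C) = Pow(Add(-6, u), Rational(1, 2)) (Function('M')(u, C) = Pow(Add(u, -6), Rational(1, 2)) = Pow(Add(-6, u), Rational(1, 2)))
Mul(Add(Function('X')(-29, 6), Function('M')(13, Function('s')(2, 7))), 617) = Mul(Add(-29, Pow(Add(-6, 13), Rational(1, 2))), 617) = Mul(Add(-29, Pow(7, Rational(1, 2))), 617) = Add(-17893, Mul(617, Pow(7, Rational(1, 2))))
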